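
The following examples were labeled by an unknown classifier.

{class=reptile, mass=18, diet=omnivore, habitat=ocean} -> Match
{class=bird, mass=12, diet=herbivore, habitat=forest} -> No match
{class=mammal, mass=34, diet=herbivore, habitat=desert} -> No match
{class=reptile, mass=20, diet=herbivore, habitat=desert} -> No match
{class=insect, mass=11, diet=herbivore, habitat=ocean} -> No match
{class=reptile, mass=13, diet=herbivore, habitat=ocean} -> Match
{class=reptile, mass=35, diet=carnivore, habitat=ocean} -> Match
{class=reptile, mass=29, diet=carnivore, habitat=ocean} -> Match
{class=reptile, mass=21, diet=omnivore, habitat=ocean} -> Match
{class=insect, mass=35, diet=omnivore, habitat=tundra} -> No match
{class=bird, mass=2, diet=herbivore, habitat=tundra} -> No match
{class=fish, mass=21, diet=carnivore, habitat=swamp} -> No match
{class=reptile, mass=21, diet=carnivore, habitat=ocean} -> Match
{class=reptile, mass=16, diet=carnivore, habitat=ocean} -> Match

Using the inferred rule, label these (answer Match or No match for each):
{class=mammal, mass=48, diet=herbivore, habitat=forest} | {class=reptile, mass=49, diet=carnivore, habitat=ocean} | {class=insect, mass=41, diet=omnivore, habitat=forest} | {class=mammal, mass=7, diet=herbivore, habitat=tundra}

Rule: class is reptile AND habitat is ocean. This holds for each 'Match' example and fails for each 'No match' one.

No match, Match, No match, No match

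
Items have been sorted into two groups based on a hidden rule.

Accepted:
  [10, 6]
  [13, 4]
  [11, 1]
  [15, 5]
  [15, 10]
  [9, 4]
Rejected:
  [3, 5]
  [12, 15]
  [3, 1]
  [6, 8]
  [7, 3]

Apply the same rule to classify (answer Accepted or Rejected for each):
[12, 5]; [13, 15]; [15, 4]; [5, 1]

Accepted, Rejected, Accepted, Rejected

Every 'Accepted' example satisfies: first > second AND sum ≥ 12. None of the 'Rejected' examples do.
Accepted: [12, 5], since 12 > 5, 12+5 = 17. Rejected: [13, 15], since 13 < 15, 13+15 = 28. Accepted: [15, 4], since 15 > 4, 15+4 = 19. Rejected: [5, 1], since 5 > 1, 5+1 = 6.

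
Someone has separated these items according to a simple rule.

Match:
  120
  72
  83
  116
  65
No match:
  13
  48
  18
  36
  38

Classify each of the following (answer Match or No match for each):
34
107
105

No match, Match, Match

One predicate separates the groups cleanly: at least 65.
34 — 34 < 65, hence No match. 107 — 107 ≥ 65, hence Match. 105 — 105 ≥ 65, hence Match.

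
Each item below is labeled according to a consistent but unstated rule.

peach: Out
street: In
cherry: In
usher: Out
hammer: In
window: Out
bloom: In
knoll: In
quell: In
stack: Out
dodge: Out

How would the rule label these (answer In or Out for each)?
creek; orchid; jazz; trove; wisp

All 'In' examples share one property — has a double letter — and every 'Out' example lacks it.

In, Out, In, Out, Out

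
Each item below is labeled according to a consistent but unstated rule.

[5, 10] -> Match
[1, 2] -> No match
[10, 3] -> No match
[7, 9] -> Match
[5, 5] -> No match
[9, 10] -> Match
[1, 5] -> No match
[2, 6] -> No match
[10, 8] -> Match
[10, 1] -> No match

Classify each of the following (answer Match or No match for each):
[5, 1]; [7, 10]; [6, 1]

No match, Match, No match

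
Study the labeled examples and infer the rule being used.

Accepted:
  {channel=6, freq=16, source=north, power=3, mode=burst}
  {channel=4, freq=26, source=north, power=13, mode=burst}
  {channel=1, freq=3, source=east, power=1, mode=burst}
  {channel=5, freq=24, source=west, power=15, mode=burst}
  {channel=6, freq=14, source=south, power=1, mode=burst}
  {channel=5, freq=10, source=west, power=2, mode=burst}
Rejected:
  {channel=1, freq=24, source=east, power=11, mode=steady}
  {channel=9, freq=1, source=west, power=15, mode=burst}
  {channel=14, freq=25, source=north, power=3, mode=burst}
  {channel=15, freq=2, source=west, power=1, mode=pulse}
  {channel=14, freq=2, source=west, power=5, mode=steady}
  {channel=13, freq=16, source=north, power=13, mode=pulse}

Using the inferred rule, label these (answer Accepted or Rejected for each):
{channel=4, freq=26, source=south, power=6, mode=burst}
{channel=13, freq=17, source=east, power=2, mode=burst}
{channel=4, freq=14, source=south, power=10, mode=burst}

Accepted, Rejected, Accepted

The classifier is using: mode is burst AND channel ≤ 6.
{channel=4, freq=26, source=south, power=6, mode=burst} — mode is burst, channel = 4, hence Accepted.
{channel=13, freq=17, source=east, power=2, mode=burst} — mode is burst, channel = 13, hence Rejected.
{channel=4, freq=14, source=south, power=10, mode=burst} — mode is burst, channel = 4, hence Accepted.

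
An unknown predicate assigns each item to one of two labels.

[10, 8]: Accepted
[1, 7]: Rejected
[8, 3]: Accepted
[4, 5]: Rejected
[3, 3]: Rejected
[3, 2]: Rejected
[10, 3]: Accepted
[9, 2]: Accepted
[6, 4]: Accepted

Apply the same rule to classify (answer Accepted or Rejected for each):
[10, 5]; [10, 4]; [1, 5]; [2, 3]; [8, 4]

Accepted, Accepted, Rejected, Rejected, Accepted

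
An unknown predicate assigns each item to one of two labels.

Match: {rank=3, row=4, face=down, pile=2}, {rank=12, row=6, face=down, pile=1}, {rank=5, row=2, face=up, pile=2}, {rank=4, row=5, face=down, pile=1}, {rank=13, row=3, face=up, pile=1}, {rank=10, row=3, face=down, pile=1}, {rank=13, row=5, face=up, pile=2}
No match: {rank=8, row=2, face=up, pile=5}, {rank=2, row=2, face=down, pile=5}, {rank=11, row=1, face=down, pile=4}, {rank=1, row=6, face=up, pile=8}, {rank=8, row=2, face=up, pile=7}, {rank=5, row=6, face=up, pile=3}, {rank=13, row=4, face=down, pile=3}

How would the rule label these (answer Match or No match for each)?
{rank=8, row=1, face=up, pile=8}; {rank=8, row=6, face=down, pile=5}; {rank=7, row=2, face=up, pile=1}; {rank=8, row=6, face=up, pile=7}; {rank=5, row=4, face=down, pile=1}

One predicate separates the groups cleanly: pile ≤ 2.
{rank=8, row=1, face=up, pile=8}: pile = 8 — does not satisfy this, so No match. {rank=8, row=6, face=down, pile=5}: pile = 5 — does not satisfy this, so No match. {rank=7, row=2, face=up, pile=1}: pile = 1 — fits, so Match. {rank=8, row=6, face=up, pile=7}: pile = 7 — does not satisfy this, so No match. {rank=5, row=4, face=down, pile=1}: pile = 1 — fits, so Match.

No match, No match, Match, No match, Match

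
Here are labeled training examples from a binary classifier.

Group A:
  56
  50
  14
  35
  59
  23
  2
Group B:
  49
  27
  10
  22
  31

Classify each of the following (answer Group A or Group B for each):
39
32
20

Group B, Group A, Group A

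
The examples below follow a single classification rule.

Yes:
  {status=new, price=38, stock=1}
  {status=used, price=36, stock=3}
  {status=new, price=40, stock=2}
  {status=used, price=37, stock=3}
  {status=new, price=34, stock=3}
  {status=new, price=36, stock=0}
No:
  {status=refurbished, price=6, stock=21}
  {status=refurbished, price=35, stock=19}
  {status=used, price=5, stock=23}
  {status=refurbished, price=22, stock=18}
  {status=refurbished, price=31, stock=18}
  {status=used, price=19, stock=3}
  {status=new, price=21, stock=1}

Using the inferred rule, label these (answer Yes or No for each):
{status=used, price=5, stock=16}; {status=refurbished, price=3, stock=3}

The distinguishing property — price ≥ 22 AND stock ≤ 3 — holds for all the 'Yes' cases and none of the 'No' cases.

No, No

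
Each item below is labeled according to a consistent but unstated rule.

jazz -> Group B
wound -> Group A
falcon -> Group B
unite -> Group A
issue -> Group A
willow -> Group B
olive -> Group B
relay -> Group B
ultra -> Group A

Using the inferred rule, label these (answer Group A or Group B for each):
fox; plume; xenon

Group B, Group A, Group B

The classifier is using: contains 'u'.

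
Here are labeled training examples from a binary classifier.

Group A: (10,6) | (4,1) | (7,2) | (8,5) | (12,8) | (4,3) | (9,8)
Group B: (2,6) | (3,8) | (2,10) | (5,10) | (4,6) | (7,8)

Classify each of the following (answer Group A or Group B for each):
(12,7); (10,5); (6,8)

Every 'Group A' example satisfies: first > second. None of the 'Group B' examples do.

Group A, Group A, Group B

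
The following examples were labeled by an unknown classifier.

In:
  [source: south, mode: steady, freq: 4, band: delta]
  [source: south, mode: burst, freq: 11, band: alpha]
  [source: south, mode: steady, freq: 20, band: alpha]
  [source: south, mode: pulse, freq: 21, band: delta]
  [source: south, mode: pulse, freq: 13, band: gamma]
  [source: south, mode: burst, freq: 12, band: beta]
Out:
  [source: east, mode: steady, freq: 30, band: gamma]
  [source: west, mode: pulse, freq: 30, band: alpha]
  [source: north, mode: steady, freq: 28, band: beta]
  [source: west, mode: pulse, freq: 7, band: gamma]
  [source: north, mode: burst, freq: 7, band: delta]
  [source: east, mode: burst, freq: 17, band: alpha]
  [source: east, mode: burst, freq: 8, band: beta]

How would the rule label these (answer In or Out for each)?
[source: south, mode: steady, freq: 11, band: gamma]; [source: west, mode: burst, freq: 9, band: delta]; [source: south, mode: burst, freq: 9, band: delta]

In, Out, In

The simplest hypothesis consistent with all the labels is: source is south.
[source: south, mode: steady, freq: 11, band: gamma]: source is south — qualifies, so In.
[source: west, mode: burst, freq: 9, band: delta]: source is west — does not satisfy this, so Out.
[source: south, mode: burst, freq: 9, band: delta]: source is south — qualifies, so In.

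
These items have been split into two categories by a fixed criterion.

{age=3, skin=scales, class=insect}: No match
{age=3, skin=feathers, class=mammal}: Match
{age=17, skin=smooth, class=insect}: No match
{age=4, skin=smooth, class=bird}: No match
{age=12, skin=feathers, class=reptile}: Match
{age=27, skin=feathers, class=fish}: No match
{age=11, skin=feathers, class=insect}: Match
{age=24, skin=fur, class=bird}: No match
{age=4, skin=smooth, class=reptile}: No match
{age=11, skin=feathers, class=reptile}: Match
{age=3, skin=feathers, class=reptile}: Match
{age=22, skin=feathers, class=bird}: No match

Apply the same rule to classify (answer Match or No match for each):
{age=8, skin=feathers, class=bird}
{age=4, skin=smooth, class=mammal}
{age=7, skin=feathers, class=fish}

A rule that fits every label: skin is feathers AND age ≤ 12 — true of each 'Match' example, false of each 'No match' one.
{age=8, skin=feathers, class=bird}: skin is feathers, age = 8, fits → Match.
{age=4, skin=smooth, class=mammal}: skin is smooth, age = 4, fails this test → No match.
{age=7, skin=feathers, class=fish}: skin is feathers, age = 7, fits → Match.

Match, No match, Match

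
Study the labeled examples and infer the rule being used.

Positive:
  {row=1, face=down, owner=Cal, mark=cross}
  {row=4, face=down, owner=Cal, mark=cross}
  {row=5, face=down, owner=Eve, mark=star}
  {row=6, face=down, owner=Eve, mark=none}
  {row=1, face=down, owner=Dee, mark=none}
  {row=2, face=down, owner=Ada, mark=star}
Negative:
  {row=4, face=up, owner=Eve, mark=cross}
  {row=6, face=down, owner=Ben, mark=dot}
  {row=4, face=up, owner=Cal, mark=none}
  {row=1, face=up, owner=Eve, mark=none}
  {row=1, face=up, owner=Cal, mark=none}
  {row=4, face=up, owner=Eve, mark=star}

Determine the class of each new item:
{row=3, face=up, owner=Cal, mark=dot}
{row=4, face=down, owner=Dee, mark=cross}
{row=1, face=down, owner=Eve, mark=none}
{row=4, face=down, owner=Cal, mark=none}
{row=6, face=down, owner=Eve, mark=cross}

Negative, Positive, Positive, Positive, Positive

'Positive' ⟺ mark is not dot AND face is down.
{row=3, face=up, owner=Cal, mark=dot} → mark is dot, face is up → Negative.
{row=4, face=down, owner=Dee, mark=cross} → mark is cross, face is down → Positive.
{row=1, face=down, owner=Eve, mark=none} → mark is none, face is down → Positive.
{row=4, face=down, owner=Cal, mark=none} → mark is none, face is down → Positive.
{row=6, face=down, owner=Eve, mark=cross} → mark is cross, face is down → Positive.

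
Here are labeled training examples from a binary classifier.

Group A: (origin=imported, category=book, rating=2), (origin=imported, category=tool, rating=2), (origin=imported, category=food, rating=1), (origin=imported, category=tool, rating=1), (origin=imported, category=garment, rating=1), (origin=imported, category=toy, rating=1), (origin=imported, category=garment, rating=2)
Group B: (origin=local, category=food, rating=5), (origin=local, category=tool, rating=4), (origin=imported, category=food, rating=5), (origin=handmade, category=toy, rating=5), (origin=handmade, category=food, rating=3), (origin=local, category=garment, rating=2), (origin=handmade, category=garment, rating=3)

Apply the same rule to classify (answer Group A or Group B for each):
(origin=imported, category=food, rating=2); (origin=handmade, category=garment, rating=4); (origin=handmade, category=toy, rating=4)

All 'Group A' examples share one property — origin is imported AND rating ≤ 2 — and every 'Group B' example lacks it.

Group A, Group B, Group B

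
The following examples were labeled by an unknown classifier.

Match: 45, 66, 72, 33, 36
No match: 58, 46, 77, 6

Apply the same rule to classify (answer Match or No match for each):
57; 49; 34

Rule: multiple of 3 AND at least 33. This holds for each 'Match' example and fails for each 'No match' one.

Match, No match, No match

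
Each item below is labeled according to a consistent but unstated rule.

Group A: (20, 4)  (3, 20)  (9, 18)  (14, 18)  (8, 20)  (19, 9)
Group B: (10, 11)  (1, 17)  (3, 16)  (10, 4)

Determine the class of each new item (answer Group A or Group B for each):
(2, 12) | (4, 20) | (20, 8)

Group B, Group A, Group A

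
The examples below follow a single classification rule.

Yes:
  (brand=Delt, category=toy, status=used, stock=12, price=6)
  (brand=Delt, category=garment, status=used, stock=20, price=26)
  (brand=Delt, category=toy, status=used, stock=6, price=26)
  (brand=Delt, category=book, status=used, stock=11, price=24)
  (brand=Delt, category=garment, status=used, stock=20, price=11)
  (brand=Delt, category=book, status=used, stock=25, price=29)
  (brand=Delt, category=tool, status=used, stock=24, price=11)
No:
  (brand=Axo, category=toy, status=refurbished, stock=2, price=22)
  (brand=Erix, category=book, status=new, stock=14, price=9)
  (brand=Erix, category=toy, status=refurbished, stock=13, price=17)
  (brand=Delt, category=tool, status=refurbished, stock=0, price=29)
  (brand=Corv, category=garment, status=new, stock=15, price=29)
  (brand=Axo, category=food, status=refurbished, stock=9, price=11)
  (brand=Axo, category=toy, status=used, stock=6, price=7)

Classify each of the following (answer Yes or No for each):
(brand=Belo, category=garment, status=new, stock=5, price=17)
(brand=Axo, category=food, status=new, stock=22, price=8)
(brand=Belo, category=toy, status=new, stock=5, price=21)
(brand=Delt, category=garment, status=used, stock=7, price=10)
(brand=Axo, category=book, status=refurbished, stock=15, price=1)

The pattern is that an item is 'Yes' exactly when: status is used AND brand is Delt.

No, No, No, Yes, No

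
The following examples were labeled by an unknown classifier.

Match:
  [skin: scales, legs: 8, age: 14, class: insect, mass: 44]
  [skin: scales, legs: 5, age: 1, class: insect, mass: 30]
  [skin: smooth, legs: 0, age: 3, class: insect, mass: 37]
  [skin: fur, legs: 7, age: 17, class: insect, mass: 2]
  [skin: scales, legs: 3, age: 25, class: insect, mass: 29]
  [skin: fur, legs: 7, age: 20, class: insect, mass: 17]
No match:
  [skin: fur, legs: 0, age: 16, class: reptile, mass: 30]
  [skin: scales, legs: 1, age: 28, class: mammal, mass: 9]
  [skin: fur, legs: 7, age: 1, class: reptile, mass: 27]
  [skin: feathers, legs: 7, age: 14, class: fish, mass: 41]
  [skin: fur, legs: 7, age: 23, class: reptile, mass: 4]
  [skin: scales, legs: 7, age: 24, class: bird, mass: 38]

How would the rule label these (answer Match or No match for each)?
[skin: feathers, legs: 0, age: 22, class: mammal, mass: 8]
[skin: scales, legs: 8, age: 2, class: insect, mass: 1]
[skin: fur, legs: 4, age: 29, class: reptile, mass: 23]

No match, Match, No match

The rule appears to be: class is insect.
No match: [skin: feathers, legs: 0, age: 22, class: mammal, mass: 8], since class is mammal.
Match: [skin: scales, legs: 8, age: 2, class: insect, mass: 1], since class is insect.
No match: [skin: fur, legs: 4, age: 29, class: reptile, mass: 23], since class is reptile.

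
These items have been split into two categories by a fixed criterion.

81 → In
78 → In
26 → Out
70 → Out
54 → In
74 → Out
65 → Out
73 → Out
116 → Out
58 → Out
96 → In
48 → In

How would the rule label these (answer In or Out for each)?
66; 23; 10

In, Out, Out

'In' ⟺ multiple of 3.
66: 66 = 3·22, passes → In. 23: 23 = 3·7 + 2, doesn't qualify → Out. 10: 10 = 3·3 + 1, doesn't qualify → Out.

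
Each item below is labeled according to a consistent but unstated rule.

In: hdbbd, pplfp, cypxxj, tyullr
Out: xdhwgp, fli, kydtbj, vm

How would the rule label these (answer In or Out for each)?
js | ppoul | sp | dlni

Out, In, Out, Out

Every 'In' example satisfies: has a double letter. None of the 'Out' examples do.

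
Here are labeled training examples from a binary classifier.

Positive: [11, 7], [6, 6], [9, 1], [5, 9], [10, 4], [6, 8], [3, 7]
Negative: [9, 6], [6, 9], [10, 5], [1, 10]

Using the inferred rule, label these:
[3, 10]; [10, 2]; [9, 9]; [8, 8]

Negative, Positive, Positive, Positive

One predicate separates the groups cleanly: sum is even.
Negative: [3, 10], since 3+10 = 13. Positive: [10, 2], since 10+2 = 12. Positive: [9, 9], since 9+9 = 18. Positive: [8, 8], since 8+8 = 16.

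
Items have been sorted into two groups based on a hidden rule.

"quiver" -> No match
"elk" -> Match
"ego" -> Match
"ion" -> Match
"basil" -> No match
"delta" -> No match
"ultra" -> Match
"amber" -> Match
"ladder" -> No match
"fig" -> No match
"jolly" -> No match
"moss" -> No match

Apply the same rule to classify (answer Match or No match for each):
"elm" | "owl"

All 'Match' examples share one property — starts with a vowel — and every 'No match' example lacks it.
Match: "elm", since starts with 'e'. Match: "owl", since starts with 'o'.

Match, Match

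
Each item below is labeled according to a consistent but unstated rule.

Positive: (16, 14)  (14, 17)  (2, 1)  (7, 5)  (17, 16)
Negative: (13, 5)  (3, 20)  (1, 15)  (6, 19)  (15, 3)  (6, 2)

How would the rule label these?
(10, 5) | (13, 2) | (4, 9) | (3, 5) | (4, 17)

Negative, Negative, Negative, Positive, Negative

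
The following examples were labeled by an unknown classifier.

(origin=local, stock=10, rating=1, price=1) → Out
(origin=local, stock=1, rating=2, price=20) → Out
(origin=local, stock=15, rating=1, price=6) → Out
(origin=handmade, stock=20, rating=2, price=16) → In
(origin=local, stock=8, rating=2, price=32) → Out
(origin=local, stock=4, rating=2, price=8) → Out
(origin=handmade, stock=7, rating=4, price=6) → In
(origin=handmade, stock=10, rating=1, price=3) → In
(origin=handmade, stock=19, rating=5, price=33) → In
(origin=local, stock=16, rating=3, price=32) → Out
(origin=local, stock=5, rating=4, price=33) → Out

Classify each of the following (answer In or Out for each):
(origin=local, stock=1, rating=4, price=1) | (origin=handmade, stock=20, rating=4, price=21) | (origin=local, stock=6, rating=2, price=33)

Out, In, Out

The rule appears to be: origin is handmade.
(origin=local, stock=1, rating=4, price=1) — origin is local, hence Out. (origin=handmade, stock=20, rating=4, price=21) — origin is handmade, hence In. (origin=local, stock=6, rating=2, price=33) — origin is local, hence Out.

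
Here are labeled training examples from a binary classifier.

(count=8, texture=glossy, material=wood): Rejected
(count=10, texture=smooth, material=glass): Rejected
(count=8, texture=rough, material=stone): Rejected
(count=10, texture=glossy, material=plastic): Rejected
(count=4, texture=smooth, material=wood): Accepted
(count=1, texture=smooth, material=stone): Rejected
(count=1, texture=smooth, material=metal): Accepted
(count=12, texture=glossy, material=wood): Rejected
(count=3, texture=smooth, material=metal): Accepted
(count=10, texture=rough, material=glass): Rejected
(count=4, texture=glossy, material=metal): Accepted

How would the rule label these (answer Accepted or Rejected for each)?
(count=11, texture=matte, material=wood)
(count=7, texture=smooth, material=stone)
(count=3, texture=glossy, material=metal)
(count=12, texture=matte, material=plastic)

The pattern is that an item is 'Accepted' exactly when: material is metal OR count = 4.
(count=11, texture=matte, material=wood): material is wood, count = 11 — fails the rule, so Rejected.
(count=7, texture=smooth, material=stone): material is stone, count = 7 — fails the rule, so Rejected.
(count=3, texture=glossy, material=metal): material is metal, count = 3 — has this property, so Accepted.
(count=12, texture=matte, material=plastic): material is plastic, count = 12 — fails the rule, so Rejected.

Rejected, Rejected, Accepted, Rejected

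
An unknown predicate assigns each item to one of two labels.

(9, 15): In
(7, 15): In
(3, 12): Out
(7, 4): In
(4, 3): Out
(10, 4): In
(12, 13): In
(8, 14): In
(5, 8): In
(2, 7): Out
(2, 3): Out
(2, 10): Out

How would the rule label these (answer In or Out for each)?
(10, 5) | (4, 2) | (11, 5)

In, Out, In

The simplest hypothesis consistent with all the labels is: first ≥ 5.
In: (10, 5), since first 10. Out: (4, 2), since first 4. In: (11, 5), since first 11.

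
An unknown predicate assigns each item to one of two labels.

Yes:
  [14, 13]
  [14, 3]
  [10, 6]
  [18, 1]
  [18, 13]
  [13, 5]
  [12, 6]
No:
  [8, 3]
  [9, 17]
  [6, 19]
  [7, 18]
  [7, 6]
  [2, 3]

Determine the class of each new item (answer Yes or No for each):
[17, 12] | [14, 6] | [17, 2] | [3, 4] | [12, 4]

Yes, Yes, Yes, No, Yes

Every 'Yes' example satisfies: first ≥ 10. None of the 'No' examples do.
[17, 12] → first 17 → Yes.
[14, 6] → first 14 → Yes.
[17, 2] → first 17 → Yes.
[3, 4] → first 3 → No.
[12, 4] → first 12 → Yes.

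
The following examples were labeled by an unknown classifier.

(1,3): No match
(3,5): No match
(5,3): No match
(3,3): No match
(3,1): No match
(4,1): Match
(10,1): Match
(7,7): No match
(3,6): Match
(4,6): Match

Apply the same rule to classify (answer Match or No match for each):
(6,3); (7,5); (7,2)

Comparing the two groups points to one rule — product is even.

Match, No match, Match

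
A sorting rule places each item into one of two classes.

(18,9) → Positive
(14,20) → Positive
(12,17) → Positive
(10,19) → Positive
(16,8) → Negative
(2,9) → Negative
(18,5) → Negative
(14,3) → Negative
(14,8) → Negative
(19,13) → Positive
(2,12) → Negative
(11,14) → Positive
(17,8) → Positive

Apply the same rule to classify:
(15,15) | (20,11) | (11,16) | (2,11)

Positive, Positive, Positive, Negative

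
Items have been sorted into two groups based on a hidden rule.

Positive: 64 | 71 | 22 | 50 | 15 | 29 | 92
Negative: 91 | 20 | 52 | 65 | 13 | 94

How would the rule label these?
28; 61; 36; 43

Negative, Negative, Positive, Positive

The rule appears to be: ≡ 1 (mod 7).
28: Negative (28 mod 7 = 0).
61: Negative (61 mod 7 = 5).
36: Positive (36 mod 7 = 1).
43: Positive (43 mod 7 = 1).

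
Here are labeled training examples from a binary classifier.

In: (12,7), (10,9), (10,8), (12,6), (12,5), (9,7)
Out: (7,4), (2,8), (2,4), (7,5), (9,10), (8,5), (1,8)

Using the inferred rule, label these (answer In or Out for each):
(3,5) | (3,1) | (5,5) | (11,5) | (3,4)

Out, Out, Out, In, Out

The classifier is using: first > second AND sum ≥ 16.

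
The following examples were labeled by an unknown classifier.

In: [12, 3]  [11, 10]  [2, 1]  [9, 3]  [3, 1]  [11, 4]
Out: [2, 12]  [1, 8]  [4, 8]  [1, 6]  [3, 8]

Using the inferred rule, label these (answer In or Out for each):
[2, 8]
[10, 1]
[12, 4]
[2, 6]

Out, In, In, Out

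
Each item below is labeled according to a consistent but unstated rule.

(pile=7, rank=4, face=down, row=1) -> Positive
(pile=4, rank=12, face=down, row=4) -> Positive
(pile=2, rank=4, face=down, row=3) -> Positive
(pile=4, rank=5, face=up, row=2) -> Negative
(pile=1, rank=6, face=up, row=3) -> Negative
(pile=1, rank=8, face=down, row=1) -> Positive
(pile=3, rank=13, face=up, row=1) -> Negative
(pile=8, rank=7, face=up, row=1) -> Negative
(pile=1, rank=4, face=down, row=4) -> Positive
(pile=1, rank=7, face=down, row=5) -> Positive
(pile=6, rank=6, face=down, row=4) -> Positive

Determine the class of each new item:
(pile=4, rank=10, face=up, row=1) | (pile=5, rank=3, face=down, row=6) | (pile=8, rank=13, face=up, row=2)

Negative, Positive, Negative

Looking at the examples, the only property every 'Positive' case has and every 'Negative' case lacks is: face is down.
(pile=4, rank=10, face=up, row=1): face is up — lacks this property, so Negative. (pile=5, rank=3, face=down, row=6): face is down — passes, so Positive. (pile=8, rank=13, face=up, row=2): face is up — lacks this property, so Negative.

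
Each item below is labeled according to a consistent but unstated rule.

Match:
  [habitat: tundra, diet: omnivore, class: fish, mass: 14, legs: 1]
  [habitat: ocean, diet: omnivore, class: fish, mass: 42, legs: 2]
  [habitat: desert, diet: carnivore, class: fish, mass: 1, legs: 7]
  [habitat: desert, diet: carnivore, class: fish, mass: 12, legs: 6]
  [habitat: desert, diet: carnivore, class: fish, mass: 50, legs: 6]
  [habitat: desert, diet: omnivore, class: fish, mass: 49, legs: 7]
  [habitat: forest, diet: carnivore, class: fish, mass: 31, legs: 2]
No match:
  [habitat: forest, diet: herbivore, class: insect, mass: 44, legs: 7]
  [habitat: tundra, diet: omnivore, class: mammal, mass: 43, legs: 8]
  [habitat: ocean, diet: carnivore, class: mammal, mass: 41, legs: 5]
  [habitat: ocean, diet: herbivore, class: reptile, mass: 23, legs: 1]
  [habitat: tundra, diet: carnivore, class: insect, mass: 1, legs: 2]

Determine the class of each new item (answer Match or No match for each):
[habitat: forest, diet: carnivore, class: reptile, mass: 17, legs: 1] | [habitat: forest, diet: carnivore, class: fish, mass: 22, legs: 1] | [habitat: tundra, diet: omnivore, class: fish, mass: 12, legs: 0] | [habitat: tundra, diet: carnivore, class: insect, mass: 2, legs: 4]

Looking at the examples, the only property every 'Match' case has and every 'No match' case lacks is: class is fish.
[habitat: forest, diet: carnivore, class: reptile, mass: 17, legs: 1]: class is reptile — does not fit, so No match. [habitat: forest, diet: carnivore, class: fish, mass: 22, legs: 1]: class is fish — has this property, so Match. [habitat: tundra, diet: omnivore, class: fish, mass: 12, legs: 0]: class is fish — has this property, so Match. [habitat: tundra, diet: carnivore, class: insect, mass: 2, legs: 4]: class is insect — does not fit, so No match.

No match, Match, Match, No match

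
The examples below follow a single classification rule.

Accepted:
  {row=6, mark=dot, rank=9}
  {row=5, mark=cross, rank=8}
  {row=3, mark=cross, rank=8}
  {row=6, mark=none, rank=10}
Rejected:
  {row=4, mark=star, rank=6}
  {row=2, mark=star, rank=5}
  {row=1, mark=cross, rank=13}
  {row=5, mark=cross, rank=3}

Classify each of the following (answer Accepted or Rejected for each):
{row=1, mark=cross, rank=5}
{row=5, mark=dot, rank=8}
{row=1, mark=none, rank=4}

Rejected, Accepted, Rejected

The simplest hypothesis consistent with all the labels is: rank ≥ 8 AND row ≥ 2.
{row=1, mark=cross, rank=5}: rank = 5, row = 1 — does not pass, so Rejected. {row=5, mark=dot, rank=8}: rank = 8, row = 5 — fits, so Accepted. {row=1, mark=none, rank=4}: rank = 4, row = 1 — does not pass, so Rejected.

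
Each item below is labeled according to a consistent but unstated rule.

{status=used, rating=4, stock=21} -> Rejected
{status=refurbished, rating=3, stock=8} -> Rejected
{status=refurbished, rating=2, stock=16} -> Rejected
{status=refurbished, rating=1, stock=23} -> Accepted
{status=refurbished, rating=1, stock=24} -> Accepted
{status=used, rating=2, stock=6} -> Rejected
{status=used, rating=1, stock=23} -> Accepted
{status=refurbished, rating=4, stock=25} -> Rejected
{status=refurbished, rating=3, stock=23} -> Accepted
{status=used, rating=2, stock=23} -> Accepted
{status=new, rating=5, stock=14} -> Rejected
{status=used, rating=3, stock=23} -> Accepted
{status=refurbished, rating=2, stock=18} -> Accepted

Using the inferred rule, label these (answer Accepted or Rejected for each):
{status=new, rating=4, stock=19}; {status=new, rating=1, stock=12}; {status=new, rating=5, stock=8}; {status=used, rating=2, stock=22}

The common property of the 'Accepted' items is: rating ≤ 3 AND stock ≥ 18. No 'Rejected' item has it.
{status=new, rating=4, stock=19} → rating = 4, stock = 19 → Rejected. {status=new, rating=1, stock=12} → rating = 1, stock = 12 → Rejected. {status=new, rating=5, stock=8} → rating = 5, stock = 8 → Rejected. {status=used, rating=2, stock=22} → rating = 2, stock = 22 → Accepted.

Rejected, Rejected, Rejected, Accepted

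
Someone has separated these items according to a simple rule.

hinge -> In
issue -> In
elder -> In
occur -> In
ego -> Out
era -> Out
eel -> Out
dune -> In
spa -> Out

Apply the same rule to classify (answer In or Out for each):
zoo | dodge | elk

The distinguishing property — length ≥ 4 — holds for all the 'In' cases and none of the 'Out' cases.

Out, In, Out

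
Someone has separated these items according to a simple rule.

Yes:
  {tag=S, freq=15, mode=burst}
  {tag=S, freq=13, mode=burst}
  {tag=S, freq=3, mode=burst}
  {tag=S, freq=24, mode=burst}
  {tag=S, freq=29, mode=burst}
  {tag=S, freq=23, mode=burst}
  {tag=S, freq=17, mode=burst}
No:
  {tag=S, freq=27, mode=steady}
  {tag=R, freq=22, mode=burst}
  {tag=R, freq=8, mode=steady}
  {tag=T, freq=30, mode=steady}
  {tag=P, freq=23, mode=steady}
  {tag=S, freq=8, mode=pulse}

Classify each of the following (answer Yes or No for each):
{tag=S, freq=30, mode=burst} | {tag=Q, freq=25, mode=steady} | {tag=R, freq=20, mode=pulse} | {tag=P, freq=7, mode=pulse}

A rule that fits every label: mode is burst AND tag is S — true of each 'Yes' example, false of each 'No' one.
{tag=S, freq=30, mode=burst}: Yes (mode is burst, tag is S).
{tag=Q, freq=25, mode=steady}: No (mode is steady, tag is Q).
{tag=R, freq=20, mode=pulse}: No (mode is pulse, tag is R).
{tag=P, freq=7, mode=pulse}: No (mode is pulse, tag is P).

Yes, No, No, No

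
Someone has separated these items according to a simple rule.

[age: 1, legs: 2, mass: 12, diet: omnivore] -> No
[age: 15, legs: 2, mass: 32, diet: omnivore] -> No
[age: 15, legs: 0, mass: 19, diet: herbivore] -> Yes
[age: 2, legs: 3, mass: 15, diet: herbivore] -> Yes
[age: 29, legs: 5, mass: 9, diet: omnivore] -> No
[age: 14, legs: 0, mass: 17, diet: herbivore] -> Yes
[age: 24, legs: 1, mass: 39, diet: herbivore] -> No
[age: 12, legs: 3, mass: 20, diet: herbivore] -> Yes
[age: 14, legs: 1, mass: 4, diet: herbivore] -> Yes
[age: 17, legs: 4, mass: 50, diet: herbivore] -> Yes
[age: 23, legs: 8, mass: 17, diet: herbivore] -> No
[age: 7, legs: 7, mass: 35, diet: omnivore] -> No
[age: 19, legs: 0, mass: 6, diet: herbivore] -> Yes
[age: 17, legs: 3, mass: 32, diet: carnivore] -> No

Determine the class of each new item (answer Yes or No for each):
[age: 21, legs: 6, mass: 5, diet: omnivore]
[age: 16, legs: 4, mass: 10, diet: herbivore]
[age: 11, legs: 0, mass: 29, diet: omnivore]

One predicate separates the groups cleanly: diet is herbivore AND age ≤ 19.
[age: 21, legs: 6, mass: 5, diet: omnivore] — diet is omnivore, age = 21, hence No. [age: 16, legs: 4, mass: 10, diet: herbivore] — diet is herbivore, age = 16, hence Yes. [age: 11, legs: 0, mass: 29, diet: omnivore] — diet is omnivore, age = 11, hence No.

No, Yes, No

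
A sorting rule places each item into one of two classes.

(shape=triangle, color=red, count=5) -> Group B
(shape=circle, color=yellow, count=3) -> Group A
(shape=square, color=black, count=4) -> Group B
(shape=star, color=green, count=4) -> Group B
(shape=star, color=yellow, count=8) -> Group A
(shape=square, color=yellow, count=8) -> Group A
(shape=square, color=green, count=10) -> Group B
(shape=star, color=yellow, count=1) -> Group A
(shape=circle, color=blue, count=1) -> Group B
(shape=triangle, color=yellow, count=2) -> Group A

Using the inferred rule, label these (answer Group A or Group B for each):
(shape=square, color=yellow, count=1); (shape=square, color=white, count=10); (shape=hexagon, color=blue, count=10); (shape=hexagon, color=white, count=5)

The pattern is that an item is 'Group A' exactly when: color is yellow.
(shape=square, color=yellow, count=1): color is yellow, checks out → Group A.
(shape=square, color=white, count=10): color is white, fails this test → Group B.
(shape=hexagon, color=blue, count=10): color is blue, fails this test → Group B.
(shape=hexagon, color=white, count=5): color is white, fails this test → Group B.

Group A, Group B, Group B, Group B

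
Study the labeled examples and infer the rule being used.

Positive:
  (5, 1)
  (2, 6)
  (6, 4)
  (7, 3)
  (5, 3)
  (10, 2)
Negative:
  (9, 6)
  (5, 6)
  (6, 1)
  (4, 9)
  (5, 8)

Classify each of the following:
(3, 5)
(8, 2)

Checking candidate rules against both groups, what survives is: sum is even.
(3, 5) → 3+5 = 8 → Positive. (8, 2) → 8+2 = 10 → Positive.

Positive, Positive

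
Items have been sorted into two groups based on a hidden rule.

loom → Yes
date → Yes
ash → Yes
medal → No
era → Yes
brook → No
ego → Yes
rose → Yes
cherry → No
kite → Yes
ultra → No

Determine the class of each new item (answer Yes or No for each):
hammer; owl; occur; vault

No, Yes, No, No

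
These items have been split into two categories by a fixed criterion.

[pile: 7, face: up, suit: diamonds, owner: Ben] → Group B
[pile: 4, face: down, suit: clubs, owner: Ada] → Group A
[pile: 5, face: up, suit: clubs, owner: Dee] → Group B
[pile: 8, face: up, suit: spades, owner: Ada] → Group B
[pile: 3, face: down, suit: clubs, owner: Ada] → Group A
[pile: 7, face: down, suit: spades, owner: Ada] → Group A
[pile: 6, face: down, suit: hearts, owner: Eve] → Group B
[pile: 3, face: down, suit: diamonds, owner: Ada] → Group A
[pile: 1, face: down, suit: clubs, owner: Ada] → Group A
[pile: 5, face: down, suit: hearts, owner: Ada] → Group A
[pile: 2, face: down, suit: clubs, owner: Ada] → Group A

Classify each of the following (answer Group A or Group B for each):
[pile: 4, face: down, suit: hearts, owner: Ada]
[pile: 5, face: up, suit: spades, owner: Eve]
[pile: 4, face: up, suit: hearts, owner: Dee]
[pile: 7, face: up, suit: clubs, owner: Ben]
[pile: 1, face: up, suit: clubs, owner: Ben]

Group A, Group B, Group B, Group B, Group B

The distinguishing property — owner is Ada AND face is down — holds for all the 'Group A' cases and none of the 'Group B' cases.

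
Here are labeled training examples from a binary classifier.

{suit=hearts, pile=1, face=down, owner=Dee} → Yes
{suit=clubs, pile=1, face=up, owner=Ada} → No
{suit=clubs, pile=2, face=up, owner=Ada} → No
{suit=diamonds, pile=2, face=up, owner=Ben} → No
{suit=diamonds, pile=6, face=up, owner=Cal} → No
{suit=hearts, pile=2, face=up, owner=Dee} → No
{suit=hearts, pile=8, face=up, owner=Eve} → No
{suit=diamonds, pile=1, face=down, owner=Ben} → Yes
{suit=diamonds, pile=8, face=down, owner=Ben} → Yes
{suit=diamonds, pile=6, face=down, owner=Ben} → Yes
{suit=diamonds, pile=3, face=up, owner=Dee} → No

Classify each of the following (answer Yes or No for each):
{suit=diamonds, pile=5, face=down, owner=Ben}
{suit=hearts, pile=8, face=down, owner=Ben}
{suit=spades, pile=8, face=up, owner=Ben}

Yes, Yes, No

Rule: face is down. This holds for each 'Yes' example and fails for each 'No' one.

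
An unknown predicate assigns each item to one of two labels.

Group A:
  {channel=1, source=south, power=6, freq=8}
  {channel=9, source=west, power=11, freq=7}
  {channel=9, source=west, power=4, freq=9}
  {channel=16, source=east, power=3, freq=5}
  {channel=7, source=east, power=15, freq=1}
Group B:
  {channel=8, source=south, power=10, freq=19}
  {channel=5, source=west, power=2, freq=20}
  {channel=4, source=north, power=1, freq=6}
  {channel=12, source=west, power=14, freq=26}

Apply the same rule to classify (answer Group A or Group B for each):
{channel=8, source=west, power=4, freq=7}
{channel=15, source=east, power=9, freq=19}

All 'Group A' examples share one property — freq ≤ 9 AND power ≥ 2 — and every 'Group B' example lacks it.
{channel=8, source=west, power=4, freq=7}: freq = 7, power = 4, matches → Group A.
{channel=15, source=east, power=9, freq=19}: freq = 19, power = 9, doesn't qualify → Group B.

Group A, Group B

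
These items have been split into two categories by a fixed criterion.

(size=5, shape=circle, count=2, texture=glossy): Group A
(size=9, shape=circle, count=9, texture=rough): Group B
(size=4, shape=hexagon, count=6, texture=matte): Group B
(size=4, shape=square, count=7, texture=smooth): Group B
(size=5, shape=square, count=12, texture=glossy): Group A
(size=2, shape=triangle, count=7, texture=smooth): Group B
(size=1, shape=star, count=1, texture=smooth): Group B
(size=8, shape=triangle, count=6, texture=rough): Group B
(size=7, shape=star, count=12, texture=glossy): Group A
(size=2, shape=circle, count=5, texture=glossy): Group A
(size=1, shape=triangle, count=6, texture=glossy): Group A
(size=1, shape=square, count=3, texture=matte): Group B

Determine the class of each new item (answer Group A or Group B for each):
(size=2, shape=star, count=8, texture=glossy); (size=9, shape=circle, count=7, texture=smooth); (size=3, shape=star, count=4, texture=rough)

Group A, Group B, Group B

Looking at the examples, the only property every 'Group A' case has and every 'Group B' case lacks is: texture is glossy.
Group A: (size=2, shape=star, count=8, texture=glossy), since texture is glossy.
Group B: (size=9, shape=circle, count=7, texture=smooth), since texture is smooth.
Group B: (size=3, shape=star, count=4, texture=rough), since texture is rough.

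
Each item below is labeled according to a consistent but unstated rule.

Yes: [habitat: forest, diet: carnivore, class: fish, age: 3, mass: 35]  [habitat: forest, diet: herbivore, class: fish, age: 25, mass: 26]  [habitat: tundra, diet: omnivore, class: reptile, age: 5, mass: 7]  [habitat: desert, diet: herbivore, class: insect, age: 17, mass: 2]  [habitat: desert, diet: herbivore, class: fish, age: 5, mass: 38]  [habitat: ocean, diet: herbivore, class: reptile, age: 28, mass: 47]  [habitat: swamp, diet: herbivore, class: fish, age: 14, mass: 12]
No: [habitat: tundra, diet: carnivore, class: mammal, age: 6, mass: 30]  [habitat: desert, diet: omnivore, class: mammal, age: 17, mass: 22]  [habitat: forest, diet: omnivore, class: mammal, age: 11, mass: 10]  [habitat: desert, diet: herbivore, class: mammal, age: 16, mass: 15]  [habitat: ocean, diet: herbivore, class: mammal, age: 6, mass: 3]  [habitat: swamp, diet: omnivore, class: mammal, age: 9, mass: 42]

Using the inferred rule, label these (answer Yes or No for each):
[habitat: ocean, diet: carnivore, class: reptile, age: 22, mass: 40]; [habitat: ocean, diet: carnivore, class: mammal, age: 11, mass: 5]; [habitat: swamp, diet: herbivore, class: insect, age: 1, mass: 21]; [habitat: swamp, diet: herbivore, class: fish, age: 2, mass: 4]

Yes, No, Yes, Yes

Checking candidate rules against both groups, what survives is: class is not mammal.
[habitat: ocean, diet: carnivore, class: reptile, age: 22, mass: 40]: Yes (class is reptile). [habitat: ocean, diet: carnivore, class: mammal, age: 11, mass: 5]: No (class is mammal). [habitat: swamp, diet: herbivore, class: insect, age: 1, mass: 21]: Yes (class is insect). [habitat: swamp, diet: herbivore, class: fish, age: 2, mass: 4]: Yes (class is fish).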